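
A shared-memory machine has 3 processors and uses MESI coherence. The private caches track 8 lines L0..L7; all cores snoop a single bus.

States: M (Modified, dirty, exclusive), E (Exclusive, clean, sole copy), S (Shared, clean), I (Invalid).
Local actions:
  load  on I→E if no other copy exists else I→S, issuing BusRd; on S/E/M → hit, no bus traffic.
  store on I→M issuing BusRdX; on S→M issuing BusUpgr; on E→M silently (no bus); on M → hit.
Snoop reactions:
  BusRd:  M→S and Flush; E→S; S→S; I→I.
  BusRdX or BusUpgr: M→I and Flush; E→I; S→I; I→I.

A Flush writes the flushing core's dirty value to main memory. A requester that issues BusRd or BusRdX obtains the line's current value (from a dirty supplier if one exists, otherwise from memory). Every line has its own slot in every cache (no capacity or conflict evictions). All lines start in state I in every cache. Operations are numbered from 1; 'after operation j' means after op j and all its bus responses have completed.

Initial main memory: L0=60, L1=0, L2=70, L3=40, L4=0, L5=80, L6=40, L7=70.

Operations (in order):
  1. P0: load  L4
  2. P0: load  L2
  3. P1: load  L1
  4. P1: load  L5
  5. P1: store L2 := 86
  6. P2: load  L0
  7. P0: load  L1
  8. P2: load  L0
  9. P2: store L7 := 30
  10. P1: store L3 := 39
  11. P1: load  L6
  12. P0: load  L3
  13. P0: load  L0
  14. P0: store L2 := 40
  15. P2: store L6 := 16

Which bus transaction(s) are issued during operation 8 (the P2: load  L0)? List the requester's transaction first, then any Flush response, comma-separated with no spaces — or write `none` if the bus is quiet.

bus = none

  op1 P0: load  L4 → E/I/I on L4; bus BusRd; mem=0
  op2 P0: load  L2 → E/I/I on L2; bus BusRd; mem=70
  op3 P1: load  L1 → I/E/I on L1; bus BusRd; mem=0
  op4 P1: load  L5 → I/E/I on L5; bus BusRd; mem=80
  op5 P1: store L2 := 86 → I/M/I on L2; bus BusRdX; mem=70
  op6 P2: load  L0 → I/I/E on L0; bus BusRd; mem=60
  op7 P0: load  L1 → S/S/I on L1; bus BusRd; mem=0
  op8 P2: load  L0 → I/I/E on L0; bus (none); mem=60
  op9 P2: store L7 := 30 → I/I/M on L7; bus BusRdX; mem=70
  op10 P1: store L3 := 39 → I/M/I on L3; bus BusRdX; mem=40
  op11 P1: load  L6 → I/E/I on L6; bus BusRd; mem=40
  op12 P0: load  L3 → S/S/I on L3; bus BusRd Flush; mem=39
  op13 P0: load  L0 → S/I/S on L0; bus BusRd; mem=60
  op14 P0: store L2 := 40 → M/I/I on L2; bus BusRdX Flush; mem=86
  op15 P2: store L6 := 16 → I/I/M on L6; bus BusRdX; mem=40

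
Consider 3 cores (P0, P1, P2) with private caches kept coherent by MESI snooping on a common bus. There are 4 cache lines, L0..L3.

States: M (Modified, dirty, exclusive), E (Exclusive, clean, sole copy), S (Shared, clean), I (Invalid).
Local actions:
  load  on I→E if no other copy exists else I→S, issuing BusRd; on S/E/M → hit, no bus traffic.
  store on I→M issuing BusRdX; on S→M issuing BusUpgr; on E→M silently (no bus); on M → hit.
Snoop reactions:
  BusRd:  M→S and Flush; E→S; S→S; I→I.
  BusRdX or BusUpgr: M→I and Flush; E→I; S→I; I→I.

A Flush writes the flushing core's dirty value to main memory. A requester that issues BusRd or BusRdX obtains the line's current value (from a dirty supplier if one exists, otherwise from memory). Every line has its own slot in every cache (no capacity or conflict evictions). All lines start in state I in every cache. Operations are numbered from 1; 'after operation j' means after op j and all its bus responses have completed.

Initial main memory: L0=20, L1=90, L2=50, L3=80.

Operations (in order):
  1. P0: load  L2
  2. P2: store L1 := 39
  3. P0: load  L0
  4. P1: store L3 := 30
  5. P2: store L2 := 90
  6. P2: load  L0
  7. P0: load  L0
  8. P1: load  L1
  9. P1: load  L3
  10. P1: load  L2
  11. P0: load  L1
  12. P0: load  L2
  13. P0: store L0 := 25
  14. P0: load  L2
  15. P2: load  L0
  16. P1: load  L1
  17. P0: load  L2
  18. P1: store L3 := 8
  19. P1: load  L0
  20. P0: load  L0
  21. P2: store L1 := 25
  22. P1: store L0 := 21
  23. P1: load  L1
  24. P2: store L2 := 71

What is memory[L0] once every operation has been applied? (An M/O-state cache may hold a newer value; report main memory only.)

step 1: P0: load  L2  ⟶  EII  (L2)  txn=BusRd  M[L2]=50
step 2: P2: store L1 := 39  ⟶  IIM  (L1)  txn=BusRdX  M[L1]=90
step 3: P0: load  L0  ⟶  EII  (L0)  txn=BusRd  M[L0]=20
step 4: P1: store L3 := 30  ⟶  IMI  (L3)  txn=BusRdX  M[L3]=80
step 5: P2: store L2 := 90  ⟶  IIM  (L2)  txn=BusRdX  M[L2]=50
step 6: P2: load  L0  ⟶  SIS  (L0)  txn=BusRd  M[L0]=20
step 7: P0: load  L0  ⟶  SIS  (L0)  txn=∅  M[L0]=20
step 8: P1: load  L1  ⟶  ISS  (L1)  txn=BusRd+Flush  M[L1]=39
step 9: P1: load  L3  ⟶  IMI  (L3)  txn=∅  M[L3]=80
step 10: P1: load  L2  ⟶  ISS  (L2)  txn=BusRd+Flush  M[L2]=90
step 11: P0: load  L1  ⟶  SSS  (L1)  txn=BusRd  M[L1]=39
step 12: P0: load  L2  ⟶  SSS  (L2)  txn=BusRd  M[L2]=90
step 13: P0: store L0 := 25  ⟶  MII  (L0)  txn=BusUpgr  M[L0]=20
step 14: P0: load  L2  ⟶  SSS  (L2)  txn=∅  M[L2]=90
step 15: P2: load  L0  ⟶  SIS  (L0)  txn=BusRd+Flush  M[L0]=25
step 16: P1: load  L1  ⟶  SSS  (L1)  txn=∅  M[L1]=39
step 17: P0: load  L2  ⟶  SSS  (L2)  txn=∅  M[L2]=90
step 18: P1: store L3 := 8  ⟶  IMI  (L3)  txn=∅  M[L3]=80
step 19: P1: load  L0  ⟶  SSS  (L0)  txn=BusRd  M[L0]=25
step 20: P0: load  L0  ⟶  SSS  (L0)  txn=∅  M[L0]=25
step 21: P2: store L1 := 25  ⟶  IIM  (L1)  txn=BusUpgr  M[L1]=39
step 22: P1: store L0 := 21  ⟶  IMI  (L0)  txn=BusUpgr  M[L0]=25
step 23: P1: load  L1  ⟶  ISS  (L1)  txn=BusRd+Flush  M[L1]=25
step 24: P2: store L2 := 71  ⟶  IIM  (L2)  txn=BusUpgr  M[L2]=90

memory[L0] = 25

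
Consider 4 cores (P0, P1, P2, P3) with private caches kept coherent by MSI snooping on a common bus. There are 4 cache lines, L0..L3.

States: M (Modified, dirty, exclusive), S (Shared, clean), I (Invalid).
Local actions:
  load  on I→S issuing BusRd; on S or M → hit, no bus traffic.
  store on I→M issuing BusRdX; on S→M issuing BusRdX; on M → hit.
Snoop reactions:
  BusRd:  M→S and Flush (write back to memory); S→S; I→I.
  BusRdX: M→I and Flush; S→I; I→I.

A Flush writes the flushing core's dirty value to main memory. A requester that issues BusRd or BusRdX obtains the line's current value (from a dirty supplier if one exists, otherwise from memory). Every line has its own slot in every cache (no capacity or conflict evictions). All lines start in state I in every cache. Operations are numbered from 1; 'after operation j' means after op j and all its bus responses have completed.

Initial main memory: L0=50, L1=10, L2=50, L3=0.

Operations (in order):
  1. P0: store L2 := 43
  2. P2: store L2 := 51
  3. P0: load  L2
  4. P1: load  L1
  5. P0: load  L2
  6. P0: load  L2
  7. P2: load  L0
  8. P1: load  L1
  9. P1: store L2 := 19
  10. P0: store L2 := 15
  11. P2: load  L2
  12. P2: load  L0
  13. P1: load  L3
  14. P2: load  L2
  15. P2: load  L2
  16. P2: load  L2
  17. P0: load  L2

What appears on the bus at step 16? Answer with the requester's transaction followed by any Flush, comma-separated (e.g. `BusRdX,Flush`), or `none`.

bus = none

  op1 P0: store L2 := 43 → M/I/I/I on L2; bus BusRdX; mem=50
  op2 P2: store L2 := 51 → I/I/M/I on L2; bus BusRdX Flush; mem=43
  op3 P0: load  L2 → S/I/S/I on L2; bus BusRd Flush; mem=51
  op4 P1: load  L1 → I/S/I/I on L1; bus BusRd; mem=10
  op5 P0: load  L2 → S/I/S/I on L2; bus (none); mem=51
  op6 P0: load  L2 → S/I/S/I on L2; bus (none); mem=51
  op7 P2: load  L0 → I/I/S/I on L0; bus BusRd; mem=50
  op8 P1: load  L1 → I/S/I/I on L1; bus (none); mem=10
  op9 P1: store L2 := 19 → I/M/I/I on L2; bus BusRdX; mem=51
  op10 P0: store L2 := 15 → M/I/I/I on L2; bus BusRdX Flush; mem=19
  op11 P2: load  L2 → S/I/S/I on L2; bus BusRd Flush; mem=15
  op12 P2: load  L0 → I/I/S/I on L0; bus (none); mem=50
  op13 P1: load  L3 → I/S/I/I on L3; bus BusRd; mem=0
  op14 P2: load  L2 → S/I/S/I on L2; bus (none); mem=15
  op15 P2: load  L2 → S/I/S/I on L2; bus (none); mem=15
  op16 P2: load  L2 → S/I/S/I on L2; bus (none); mem=15
  op17 P0: load  L2 → S/I/S/I on L2; bus (none); mem=15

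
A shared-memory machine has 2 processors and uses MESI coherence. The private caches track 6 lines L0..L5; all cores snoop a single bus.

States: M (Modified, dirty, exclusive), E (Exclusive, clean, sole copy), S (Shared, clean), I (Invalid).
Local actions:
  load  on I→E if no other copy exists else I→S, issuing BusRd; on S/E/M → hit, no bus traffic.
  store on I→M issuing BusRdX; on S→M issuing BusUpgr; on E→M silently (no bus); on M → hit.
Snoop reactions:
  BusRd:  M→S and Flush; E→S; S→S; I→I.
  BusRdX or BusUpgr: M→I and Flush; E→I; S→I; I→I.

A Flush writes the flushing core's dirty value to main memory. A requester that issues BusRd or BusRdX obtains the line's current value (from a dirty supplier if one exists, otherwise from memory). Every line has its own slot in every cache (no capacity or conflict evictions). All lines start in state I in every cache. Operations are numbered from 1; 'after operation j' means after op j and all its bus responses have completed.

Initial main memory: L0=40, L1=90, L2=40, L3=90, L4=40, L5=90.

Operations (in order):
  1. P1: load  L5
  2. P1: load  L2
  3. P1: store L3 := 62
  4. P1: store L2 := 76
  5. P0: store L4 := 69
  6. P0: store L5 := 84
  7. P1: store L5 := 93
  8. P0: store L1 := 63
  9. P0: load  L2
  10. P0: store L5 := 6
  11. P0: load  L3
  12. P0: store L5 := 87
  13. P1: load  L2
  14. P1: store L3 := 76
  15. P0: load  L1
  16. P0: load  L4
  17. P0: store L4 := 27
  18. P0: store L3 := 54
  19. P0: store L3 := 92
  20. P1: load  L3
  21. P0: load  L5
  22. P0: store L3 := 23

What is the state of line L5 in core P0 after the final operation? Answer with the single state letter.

state = M

step 1: P1: load  L5  ⟶  IE  (L5)  txn=BusRd  M[L5]=90
step 2: P1: load  L2  ⟶  IE  (L2)  txn=BusRd  M[L2]=40
step 3: P1: store L3 := 62  ⟶  IM  (L3)  txn=BusRdX  M[L3]=90
step 4: P1: store L2 := 76  ⟶  IM  (L2)  txn=∅  M[L2]=40
step 5: P0: store L4 := 69  ⟶  MI  (L4)  txn=BusRdX  M[L4]=40
step 6: P0: store L5 := 84  ⟶  MI  (L5)  txn=BusRdX  M[L5]=90
step 7: P1: store L5 := 93  ⟶  IM  (L5)  txn=BusRdX+Flush  M[L5]=84
step 8: P0: store L1 := 63  ⟶  MI  (L1)  txn=BusRdX  M[L1]=90
step 9: P0: load  L2  ⟶  SS  (L2)  txn=BusRd+Flush  M[L2]=76
step 10: P0: store L5 := 6  ⟶  MI  (L5)  txn=BusRdX+Flush  M[L5]=93
step 11: P0: load  L3  ⟶  SS  (L3)  txn=BusRd+Flush  M[L3]=62
step 12: P0: store L5 := 87  ⟶  MI  (L5)  txn=∅  M[L5]=93
step 13: P1: load  L2  ⟶  SS  (L2)  txn=∅  M[L2]=76
step 14: P1: store L3 := 76  ⟶  IM  (L3)  txn=BusUpgr  M[L3]=62
step 15: P0: load  L1  ⟶  MI  (L1)  txn=∅  M[L1]=90
step 16: P0: load  L4  ⟶  MI  (L4)  txn=∅  M[L4]=40
step 17: P0: store L4 := 27  ⟶  MI  (L4)  txn=∅  M[L4]=40
step 18: P0: store L3 := 54  ⟶  MI  (L3)  txn=BusRdX+Flush  M[L3]=76
step 19: P0: store L3 := 92  ⟶  MI  (L3)  txn=∅  M[L3]=76
step 20: P1: load  L3  ⟶  SS  (L3)  txn=BusRd+Flush  M[L3]=92
step 21: P0: load  L5  ⟶  MI  (L5)  txn=∅  M[L5]=93
step 22: P0: store L3 := 23  ⟶  MI  (L3)  txn=BusUpgr  M[L3]=92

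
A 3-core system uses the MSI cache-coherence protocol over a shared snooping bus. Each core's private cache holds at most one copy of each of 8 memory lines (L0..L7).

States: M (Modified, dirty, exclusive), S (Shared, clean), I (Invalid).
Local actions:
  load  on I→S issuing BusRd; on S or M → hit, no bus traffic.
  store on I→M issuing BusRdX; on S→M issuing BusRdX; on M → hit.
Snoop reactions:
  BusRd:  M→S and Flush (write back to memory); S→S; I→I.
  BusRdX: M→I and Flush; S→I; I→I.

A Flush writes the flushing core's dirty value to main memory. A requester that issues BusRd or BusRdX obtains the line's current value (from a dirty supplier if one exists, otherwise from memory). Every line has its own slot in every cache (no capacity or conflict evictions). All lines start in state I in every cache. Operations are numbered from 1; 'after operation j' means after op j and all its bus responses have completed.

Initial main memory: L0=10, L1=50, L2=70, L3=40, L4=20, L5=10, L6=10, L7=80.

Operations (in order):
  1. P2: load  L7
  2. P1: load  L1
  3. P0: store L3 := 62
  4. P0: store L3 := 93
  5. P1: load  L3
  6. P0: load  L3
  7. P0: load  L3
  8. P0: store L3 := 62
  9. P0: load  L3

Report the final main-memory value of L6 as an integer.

1. P2: load  L7  bus=[BusRd]  L7: P0=I P1=I P2=S  mem[L7]=80
2. P1: load  L1  bus=[BusRd]  L1: P0=I P1=S P2=I  mem[L1]=50
3. P0: store L3 := 62  bus=[BusRdX]  L3: P0=M P1=I P2=I  mem[L3]=40
4. P0: store L3 := 93  bus=[-]  L3: P0=M P1=I P2=I  mem[L3]=40
5. P1: load  L3  bus=[BusRd,Flush]  L3: P0=S P1=S P2=I  mem[L3]=93
6. P0: load  L3  bus=[-]  L3: P0=S P1=S P2=I  mem[L3]=93
7. P0: load  L3  bus=[-]  L3: P0=S P1=S P2=I  mem[L3]=93
8. P0: store L3 := 62  bus=[BusRdX]  L3: P0=M P1=I P2=I  mem[L3]=93
9. P0: load  L3  bus=[-]  L3: P0=M P1=I P2=I  mem[L3]=93

memory[L6] = 10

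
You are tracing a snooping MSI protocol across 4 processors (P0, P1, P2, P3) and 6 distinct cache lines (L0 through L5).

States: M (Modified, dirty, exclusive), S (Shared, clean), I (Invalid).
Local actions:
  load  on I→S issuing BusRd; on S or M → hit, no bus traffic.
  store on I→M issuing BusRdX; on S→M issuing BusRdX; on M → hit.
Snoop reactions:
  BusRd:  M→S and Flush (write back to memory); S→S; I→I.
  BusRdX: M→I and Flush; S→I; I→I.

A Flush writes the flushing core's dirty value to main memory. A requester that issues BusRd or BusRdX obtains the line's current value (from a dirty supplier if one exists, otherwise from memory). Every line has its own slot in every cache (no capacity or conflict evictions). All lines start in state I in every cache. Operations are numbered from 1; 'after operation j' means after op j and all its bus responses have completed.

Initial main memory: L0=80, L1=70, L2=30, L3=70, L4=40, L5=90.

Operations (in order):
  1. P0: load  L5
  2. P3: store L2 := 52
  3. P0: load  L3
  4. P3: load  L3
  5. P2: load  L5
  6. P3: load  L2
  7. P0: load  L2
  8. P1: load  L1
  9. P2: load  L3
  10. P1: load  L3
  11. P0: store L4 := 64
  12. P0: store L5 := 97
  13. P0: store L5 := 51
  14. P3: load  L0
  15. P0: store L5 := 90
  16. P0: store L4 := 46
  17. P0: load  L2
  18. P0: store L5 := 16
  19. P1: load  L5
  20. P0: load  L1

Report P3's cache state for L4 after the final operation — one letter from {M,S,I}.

state = I

1. P0: load  L5  bus=[BusRd]  L5: P0=S P1=I P2=I P3=I  mem[L5]=90
2. P3: store L2 := 52  bus=[BusRdX]  L2: P0=I P1=I P2=I P3=M  mem[L2]=30
3. P0: load  L3  bus=[BusRd]  L3: P0=S P1=I P2=I P3=I  mem[L3]=70
4. P3: load  L3  bus=[BusRd]  L3: P0=S P1=I P2=I P3=S  mem[L3]=70
5. P2: load  L5  bus=[BusRd]  L5: P0=S P1=I P2=S P3=I  mem[L5]=90
6. P3: load  L2  bus=[-]  L2: P0=I P1=I P2=I P3=M  mem[L2]=30
7. P0: load  L2  bus=[BusRd,Flush]  L2: P0=S P1=I P2=I P3=S  mem[L2]=52
8. P1: load  L1  bus=[BusRd]  L1: P0=I P1=S P2=I P3=I  mem[L1]=70
9. P2: load  L3  bus=[BusRd]  L3: P0=S P1=I P2=S P3=S  mem[L3]=70
10. P1: load  L3  bus=[BusRd]  L3: P0=S P1=S P2=S P3=S  mem[L3]=70
11. P0: store L4 := 64  bus=[BusRdX]  L4: P0=M P1=I P2=I P3=I  mem[L4]=40
12. P0: store L5 := 97  bus=[BusRdX]  L5: P0=M P1=I P2=I P3=I  mem[L5]=90
13. P0: store L5 := 51  bus=[-]  L5: P0=M P1=I P2=I P3=I  mem[L5]=90
14. P3: load  L0  bus=[BusRd]  L0: P0=I P1=I P2=I P3=S  mem[L0]=80
15. P0: store L5 := 90  bus=[-]  L5: P0=M P1=I P2=I P3=I  mem[L5]=90
16. P0: store L4 := 46  bus=[-]  L4: P0=M P1=I P2=I P3=I  mem[L4]=40
17. P0: load  L2  bus=[-]  L2: P0=S P1=I P2=I P3=S  mem[L2]=52
18. P0: store L5 := 16  bus=[-]  L5: P0=M P1=I P2=I P3=I  mem[L5]=90
19. P1: load  L5  bus=[BusRd,Flush]  L5: P0=S P1=S P2=I P3=I  mem[L5]=16
20. P0: load  L1  bus=[BusRd]  L1: P0=S P1=S P2=I P3=I  mem[L1]=70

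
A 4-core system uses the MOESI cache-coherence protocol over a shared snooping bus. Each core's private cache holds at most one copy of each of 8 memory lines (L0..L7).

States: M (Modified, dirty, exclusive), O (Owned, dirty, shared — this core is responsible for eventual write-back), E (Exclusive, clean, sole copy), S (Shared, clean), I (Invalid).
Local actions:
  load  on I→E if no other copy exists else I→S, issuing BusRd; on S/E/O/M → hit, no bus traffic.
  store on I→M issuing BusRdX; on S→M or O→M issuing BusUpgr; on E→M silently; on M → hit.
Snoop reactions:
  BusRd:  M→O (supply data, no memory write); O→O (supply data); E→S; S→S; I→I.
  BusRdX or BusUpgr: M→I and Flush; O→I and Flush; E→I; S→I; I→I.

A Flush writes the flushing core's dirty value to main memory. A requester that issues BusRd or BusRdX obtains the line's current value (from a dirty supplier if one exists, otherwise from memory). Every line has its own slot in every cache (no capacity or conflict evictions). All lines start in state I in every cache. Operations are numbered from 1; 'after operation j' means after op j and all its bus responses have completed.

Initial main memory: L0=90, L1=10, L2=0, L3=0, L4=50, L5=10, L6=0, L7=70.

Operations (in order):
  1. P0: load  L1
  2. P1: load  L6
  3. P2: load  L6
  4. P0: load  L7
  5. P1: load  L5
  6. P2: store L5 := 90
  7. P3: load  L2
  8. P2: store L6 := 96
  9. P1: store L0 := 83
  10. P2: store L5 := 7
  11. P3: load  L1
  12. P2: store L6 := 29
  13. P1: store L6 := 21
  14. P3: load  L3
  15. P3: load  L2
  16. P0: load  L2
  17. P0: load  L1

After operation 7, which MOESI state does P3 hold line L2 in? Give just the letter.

state = E

step 1: P0: load  L1  ⟶  EIII  (L1)  txn=BusRd  M[L1]=10
step 2: P1: load  L6  ⟶  IEII  (L6)  txn=BusRd  M[L6]=0
step 3: P2: load  L6  ⟶  ISSI  (L6)  txn=BusRd  M[L6]=0
step 4: P0: load  L7  ⟶  EIII  (L7)  txn=BusRd  M[L7]=70
step 5: P1: load  L5  ⟶  IEII  (L5)  txn=BusRd  M[L5]=10
step 6: P2: store L5 := 90  ⟶  IIMI  (L5)  txn=BusRdX  M[L5]=10
step 7: P3: load  L2  ⟶  IIIE  (L2)  txn=BusRd  M[L2]=0
step 8: P2: store L6 := 96  ⟶  IIMI  (L6)  txn=BusUpgr  M[L6]=0
step 9: P1: store L0 := 83  ⟶  IMII  (L0)  txn=BusRdX  M[L0]=90
step 10: P2: store L5 := 7  ⟶  IIMI  (L5)  txn=∅  M[L5]=10
step 11: P3: load  L1  ⟶  SIIS  (L1)  txn=BusRd  M[L1]=10
step 12: P2: store L6 := 29  ⟶  IIMI  (L6)  txn=∅  M[L6]=0
step 13: P1: store L6 := 21  ⟶  IMII  (L6)  txn=BusRdX+Flush  M[L6]=29
step 14: P3: load  L3  ⟶  IIIE  (L3)  txn=BusRd  M[L3]=0
step 15: P3: load  L2  ⟶  IIIE  (L2)  txn=∅  M[L2]=0
step 16: P0: load  L2  ⟶  SIIS  (L2)  txn=BusRd  M[L2]=0
step 17: P0: load  L1  ⟶  SIIS  (L1)  txn=∅  M[L1]=10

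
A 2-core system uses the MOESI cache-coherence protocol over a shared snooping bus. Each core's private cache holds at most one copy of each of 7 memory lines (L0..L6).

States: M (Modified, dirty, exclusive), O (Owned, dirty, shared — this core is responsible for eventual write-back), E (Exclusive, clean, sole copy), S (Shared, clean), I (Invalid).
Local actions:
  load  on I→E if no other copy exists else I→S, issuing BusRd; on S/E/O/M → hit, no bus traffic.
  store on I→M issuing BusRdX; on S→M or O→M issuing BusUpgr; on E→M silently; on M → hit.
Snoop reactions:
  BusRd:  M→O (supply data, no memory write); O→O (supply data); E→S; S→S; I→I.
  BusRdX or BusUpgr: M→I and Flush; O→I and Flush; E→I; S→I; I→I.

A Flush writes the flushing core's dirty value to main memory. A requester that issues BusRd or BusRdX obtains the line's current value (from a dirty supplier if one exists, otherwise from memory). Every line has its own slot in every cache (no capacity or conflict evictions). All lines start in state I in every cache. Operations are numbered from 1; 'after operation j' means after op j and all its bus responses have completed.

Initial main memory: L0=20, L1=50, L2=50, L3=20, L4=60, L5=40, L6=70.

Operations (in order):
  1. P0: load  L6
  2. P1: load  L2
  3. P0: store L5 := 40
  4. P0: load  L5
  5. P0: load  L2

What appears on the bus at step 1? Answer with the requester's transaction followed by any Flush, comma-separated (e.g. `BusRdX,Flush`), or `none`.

bus = BusRd

[1] P0: load  L6 | P0:E(70), P1:I | bus: BusRd
[2] P1: load  L2 | P0:I, P1:E(50) | bus: BusRd
[3] P0: store L5 := 40 | P0:M(40), P1:I | bus: BusRdX
[4] P0: load  L5 | P0:M(40), P1:I | bus: none
[5] P0: load  L2 | P0:S(50), P1:S(50) | bus: BusRd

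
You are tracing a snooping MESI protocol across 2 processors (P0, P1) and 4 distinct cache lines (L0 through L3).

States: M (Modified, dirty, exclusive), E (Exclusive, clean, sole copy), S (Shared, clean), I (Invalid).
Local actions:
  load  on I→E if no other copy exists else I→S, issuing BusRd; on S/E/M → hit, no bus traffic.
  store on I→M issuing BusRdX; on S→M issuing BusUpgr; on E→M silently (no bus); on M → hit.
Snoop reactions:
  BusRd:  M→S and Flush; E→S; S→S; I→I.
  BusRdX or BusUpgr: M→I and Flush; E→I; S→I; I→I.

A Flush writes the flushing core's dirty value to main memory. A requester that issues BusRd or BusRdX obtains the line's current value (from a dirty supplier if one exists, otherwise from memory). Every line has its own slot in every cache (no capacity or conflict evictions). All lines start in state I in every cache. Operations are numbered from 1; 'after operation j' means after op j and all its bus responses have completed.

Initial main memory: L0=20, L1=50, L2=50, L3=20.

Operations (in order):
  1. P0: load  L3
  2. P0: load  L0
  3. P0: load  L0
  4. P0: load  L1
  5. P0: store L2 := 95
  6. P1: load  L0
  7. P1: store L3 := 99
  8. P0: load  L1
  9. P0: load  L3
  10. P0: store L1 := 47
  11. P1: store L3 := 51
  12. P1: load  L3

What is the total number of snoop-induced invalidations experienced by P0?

invalidations = 2

1. P0: load  L3  bus=[BusRd]  L3: P0=E P1=I  mem[L3]=20
2. P0: load  L0  bus=[BusRd]  L0: P0=E P1=I  mem[L0]=20
3. P0: load  L0  bus=[-]  L0: P0=E P1=I  mem[L0]=20
4. P0: load  L1  bus=[BusRd]  L1: P0=E P1=I  mem[L1]=50
5. P0: store L2 := 95  bus=[BusRdX]  L2: P0=M P1=I  mem[L2]=50
6. P1: load  L0  bus=[BusRd]  L0: P0=S P1=S  mem[L0]=20
7. P1: store L3 := 99  bus=[BusRdX]  L3: P0=I P1=M  mem[L3]=20
8. P0: load  L1  bus=[-]  L1: P0=E P1=I  mem[L1]=50
9. P0: load  L3  bus=[BusRd,Flush]  L3: P0=S P1=S  mem[L3]=99
10. P0: store L1 := 47  bus=[-]  L1: P0=M P1=I  mem[L1]=50
11. P1: store L3 := 51  bus=[BusUpgr]  L3: P0=I P1=M  mem[L3]=99
12. P1: load  L3  bus=[-]  L3: P0=I P1=M  mem[L3]=99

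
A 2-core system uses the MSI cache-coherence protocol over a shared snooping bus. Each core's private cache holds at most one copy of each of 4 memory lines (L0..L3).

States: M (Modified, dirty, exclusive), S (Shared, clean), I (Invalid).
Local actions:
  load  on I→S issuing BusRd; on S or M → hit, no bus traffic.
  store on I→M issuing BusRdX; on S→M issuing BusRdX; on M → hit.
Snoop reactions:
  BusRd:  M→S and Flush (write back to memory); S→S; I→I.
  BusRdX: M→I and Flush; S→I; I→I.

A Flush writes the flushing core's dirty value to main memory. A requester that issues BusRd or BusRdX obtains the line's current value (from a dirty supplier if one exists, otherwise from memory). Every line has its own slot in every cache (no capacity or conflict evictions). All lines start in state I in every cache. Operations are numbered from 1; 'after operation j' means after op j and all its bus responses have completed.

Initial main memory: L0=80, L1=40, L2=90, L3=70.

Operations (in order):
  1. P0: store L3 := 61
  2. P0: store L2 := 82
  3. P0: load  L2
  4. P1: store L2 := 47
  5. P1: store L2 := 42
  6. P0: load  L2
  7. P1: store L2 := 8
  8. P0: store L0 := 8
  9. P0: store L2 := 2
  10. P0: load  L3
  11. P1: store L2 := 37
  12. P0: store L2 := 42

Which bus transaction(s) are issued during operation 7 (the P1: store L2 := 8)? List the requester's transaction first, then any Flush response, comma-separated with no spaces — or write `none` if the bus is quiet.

bus = BusRdX

[1] P0: store L3 := 61 | P0:M(61), P1:I | bus: BusRdX
[2] P0: store L2 := 82 | P0:M(82), P1:I | bus: BusRdX
[3] P0: load  L2 | P0:M(82), P1:I | bus: none
[4] P1: store L2 := 47 | P0:I, P1:M(47) | bus: BusRdX,Flush
[5] P1: store L2 := 42 | P0:I, P1:M(42) | bus: none
[6] P0: load  L2 | P0:S(42), P1:S(42) | bus: BusRd,Flush
[7] P1: store L2 := 8 | P0:I, P1:M(8) | bus: BusRdX
[8] P0: store L0 := 8 | P0:M(8), P1:I | bus: BusRdX
[9] P0: store L2 := 2 | P0:M(2), P1:I | bus: BusRdX,Flush
[10] P0: load  L3 | P0:M(61), P1:I | bus: none
[11] P1: store L2 := 37 | P0:I, P1:M(37) | bus: BusRdX,Flush
[12] P0: store L2 := 42 | P0:M(42), P1:I | bus: BusRdX,Flush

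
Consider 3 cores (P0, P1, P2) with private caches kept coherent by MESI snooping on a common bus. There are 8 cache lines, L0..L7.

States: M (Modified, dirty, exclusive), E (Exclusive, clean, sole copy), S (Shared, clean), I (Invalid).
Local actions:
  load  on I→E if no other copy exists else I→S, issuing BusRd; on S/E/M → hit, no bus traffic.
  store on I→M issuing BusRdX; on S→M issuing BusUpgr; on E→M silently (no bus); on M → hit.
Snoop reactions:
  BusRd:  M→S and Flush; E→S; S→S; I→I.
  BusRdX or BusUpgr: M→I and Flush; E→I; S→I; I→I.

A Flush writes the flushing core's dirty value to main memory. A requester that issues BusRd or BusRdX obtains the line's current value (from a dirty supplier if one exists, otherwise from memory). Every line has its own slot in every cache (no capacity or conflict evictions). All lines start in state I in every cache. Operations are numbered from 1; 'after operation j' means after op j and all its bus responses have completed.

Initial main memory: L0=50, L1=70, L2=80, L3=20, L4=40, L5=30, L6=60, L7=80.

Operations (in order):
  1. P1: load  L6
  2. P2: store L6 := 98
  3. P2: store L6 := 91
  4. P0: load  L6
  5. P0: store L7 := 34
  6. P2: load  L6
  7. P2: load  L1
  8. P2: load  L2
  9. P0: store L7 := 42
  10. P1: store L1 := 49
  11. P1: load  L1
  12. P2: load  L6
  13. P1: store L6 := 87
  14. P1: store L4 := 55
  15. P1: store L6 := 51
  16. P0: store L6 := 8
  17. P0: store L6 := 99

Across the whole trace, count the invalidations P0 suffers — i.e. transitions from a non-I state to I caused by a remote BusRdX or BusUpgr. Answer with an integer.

invalidations = 1

  op1 P1: load  L6 → I/E/I on L6; bus BusRd; mem=60
  op2 P2: store L6 := 98 → I/I/M on L6; bus BusRdX; mem=60
  op3 P2: store L6 := 91 → I/I/M on L6; bus (none); mem=60
  op4 P0: load  L6 → S/I/S on L6; bus BusRd Flush; mem=91
  op5 P0: store L7 := 34 → M/I/I on L7; bus BusRdX; mem=80
  op6 P2: load  L6 → S/I/S on L6; bus (none); mem=91
  op7 P2: load  L1 → I/I/E on L1; bus BusRd; mem=70
  op8 P2: load  L2 → I/I/E on L2; bus BusRd; mem=80
  op9 P0: store L7 := 42 → M/I/I on L7; bus (none); mem=80
  op10 P1: store L1 := 49 → I/M/I on L1; bus BusRdX; mem=70
  op11 P1: load  L1 → I/M/I on L1; bus (none); mem=70
  op12 P2: load  L6 → S/I/S on L6; bus (none); mem=91
  op13 P1: store L6 := 87 → I/M/I on L6; bus BusRdX; mem=91
  op14 P1: store L4 := 55 → I/M/I on L4; bus BusRdX; mem=40
  op15 P1: store L6 := 51 → I/M/I on L6; bus (none); mem=91
  op16 P0: store L6 := 8 → M/I/I on L6; bus BusRdX Flush; mem=51
  op17 P0: store L6 := 99 → M/I/I on L6; bus (none); mem=51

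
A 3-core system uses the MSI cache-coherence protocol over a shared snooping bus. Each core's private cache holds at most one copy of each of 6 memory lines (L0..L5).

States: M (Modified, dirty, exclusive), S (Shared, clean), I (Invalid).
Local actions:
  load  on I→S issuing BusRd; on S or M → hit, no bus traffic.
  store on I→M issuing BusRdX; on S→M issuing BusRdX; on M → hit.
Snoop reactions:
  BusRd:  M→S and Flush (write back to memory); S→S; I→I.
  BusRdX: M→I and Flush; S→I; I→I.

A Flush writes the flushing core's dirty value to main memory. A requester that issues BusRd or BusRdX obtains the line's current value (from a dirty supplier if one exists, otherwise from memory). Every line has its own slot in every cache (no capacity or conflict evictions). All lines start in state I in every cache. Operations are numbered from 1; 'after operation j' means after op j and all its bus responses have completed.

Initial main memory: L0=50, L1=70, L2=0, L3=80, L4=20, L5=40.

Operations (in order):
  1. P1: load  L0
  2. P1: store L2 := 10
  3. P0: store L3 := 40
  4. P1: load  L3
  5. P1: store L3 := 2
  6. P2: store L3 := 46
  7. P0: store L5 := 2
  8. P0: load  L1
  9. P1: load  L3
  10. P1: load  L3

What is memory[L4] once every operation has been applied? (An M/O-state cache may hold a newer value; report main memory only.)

memory[L4] = 20

[1] P1: load  L0 | P0:I, P1:S(50), P2:I | bus: BusRd
[2] P1: store L2 := 10 | P0:I, P1:M(10), P2:I | bus: BusRdX
[3] P0: store L3 := 40 | P0:M(40), P1:I, P2:I | bus: BusRdX
[4] P1: load  L3 | P0:S(40), P1:S(40), P2:I | bus: BusRd,Flush
[5] P1: store L3 := 2 | P0:I, P1:M(2), P2:I | bus: BusRdX
[6] P2: store L3 := 46 | P0:I, P1:I, P2:M(46) | bus: BusRdX,Flush
[7] P0: store L5 := 2 | P0:M(2), P1:I, P2:I | bus: BusRdX
[8] P0: load  L1 | P0:S(70), P1:I, P2:I | bus: BusRd
[9] P1: load  L3 | P0:I, P1:S(46), P2:S(46) | bus: BusRd,Flush
[10] P1: load  L3 | P0:I, P1:S(46), P2:S(46) | bus: none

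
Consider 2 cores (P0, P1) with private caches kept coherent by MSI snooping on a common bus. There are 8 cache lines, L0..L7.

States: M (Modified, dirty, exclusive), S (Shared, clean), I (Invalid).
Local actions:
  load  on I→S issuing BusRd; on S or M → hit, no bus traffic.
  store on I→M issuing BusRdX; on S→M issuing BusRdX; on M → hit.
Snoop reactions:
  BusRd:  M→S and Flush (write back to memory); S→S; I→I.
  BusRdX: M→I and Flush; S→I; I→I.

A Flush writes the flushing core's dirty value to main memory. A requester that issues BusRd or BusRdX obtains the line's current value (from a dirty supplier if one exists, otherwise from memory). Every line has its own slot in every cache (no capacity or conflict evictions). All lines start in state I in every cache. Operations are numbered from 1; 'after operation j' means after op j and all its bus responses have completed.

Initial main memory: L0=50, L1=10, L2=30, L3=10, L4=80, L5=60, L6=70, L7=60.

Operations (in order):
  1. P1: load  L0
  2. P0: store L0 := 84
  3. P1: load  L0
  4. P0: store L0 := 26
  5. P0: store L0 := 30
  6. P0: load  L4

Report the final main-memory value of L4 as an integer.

  op1 P1: load  L0 → I/S on L0; bus BusRd; mem=50
  op2 P0: store L0 := 84 → M/I on L0; bus BusRdX; mem=50
  op3 P1: load  L0 → S/S on L0; bus BusRd Flush; mem=84
  op4 P0: store L0 := 26 → M/I on L0; bus BusRdX; mem=84
  op5 P0: store L0 := 30 → M/I on L0; bus (none); mem=84
  op6 P0: load  L4 → S/I on L4; bus BusRd; mem=80

memory[L4] = 80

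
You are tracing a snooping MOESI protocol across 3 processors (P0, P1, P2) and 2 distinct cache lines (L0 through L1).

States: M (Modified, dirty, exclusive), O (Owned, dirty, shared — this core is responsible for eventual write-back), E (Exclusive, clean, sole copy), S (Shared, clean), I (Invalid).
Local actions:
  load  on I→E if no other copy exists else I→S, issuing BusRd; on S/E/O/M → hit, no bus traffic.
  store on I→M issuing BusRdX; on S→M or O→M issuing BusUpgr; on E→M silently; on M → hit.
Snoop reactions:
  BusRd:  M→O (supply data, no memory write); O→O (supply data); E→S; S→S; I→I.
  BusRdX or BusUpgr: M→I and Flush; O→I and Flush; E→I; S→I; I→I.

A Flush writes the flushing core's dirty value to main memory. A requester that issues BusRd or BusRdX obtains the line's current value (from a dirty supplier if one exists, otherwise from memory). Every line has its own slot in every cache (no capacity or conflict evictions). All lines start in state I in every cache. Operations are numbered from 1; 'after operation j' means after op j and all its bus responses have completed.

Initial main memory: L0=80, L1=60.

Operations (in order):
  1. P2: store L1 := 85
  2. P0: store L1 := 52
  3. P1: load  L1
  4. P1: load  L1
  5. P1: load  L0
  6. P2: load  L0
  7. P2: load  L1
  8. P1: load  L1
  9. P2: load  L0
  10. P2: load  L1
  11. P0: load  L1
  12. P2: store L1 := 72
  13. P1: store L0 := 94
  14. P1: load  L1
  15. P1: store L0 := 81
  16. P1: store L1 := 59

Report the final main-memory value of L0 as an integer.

memory[L0] = 80

[1] P2: store L1 := 85 | P0:I, P1:I, P2:M(85) | bus: BusRdX
[2] P0: store L1 := 52 | P0:M(52), P1:I, P2:I | bus: BusRdX,Flush
[3] P1: load  L1 | P0:O(52), P1:S(52), P2:I | bus: BusRd
[4] P1: load  L1 | P0:O(52), P1:S(52), P2:I | bus: none
[5] P1: load  L0 | P0:I, P1:E(80), P2:I | bus: BusRd
[6] P2: load  L0 | P0:I, P1:S(80), P2:S(80) | bus: BusRd
[7] P2: load  L1 | P0:O(52), P1:S(52), P2:S(52) | bus: BusRd
[8] P1: load  L1 | P0:O(52), P1:S(52), P2:S(52) | bus: none
[9] P2: load  L0 | P0:I, P1:S(80), P2:S(80) | bus: none
[10] P2: load  L1 | P0:O(52), P1:S(52), P2:S(52) | bus: none
[11] P0: load  L1 | P0:O(52), P1:S(52), P2:S(52) | bus: none
[12] P2: store L1 := 72 | P0:I, P1:I, P2:M(72) | bus: BusUpgr,Flush
[13] P1: store L0 := 94 | P0:I, P1:M(94), P2:I | bus: BusUpgr
[14] P1: load  L1 | P0:I, P1:S(72), P2:O(72) | bus: BusRd
[15] P1: store L0 := 81 | P0:I, P1:M(81), P2:I | bus: none
[16] P1: store L1 := 59 | P0:I, P1:M(59), P2:I | bus: BusUpgr,Flush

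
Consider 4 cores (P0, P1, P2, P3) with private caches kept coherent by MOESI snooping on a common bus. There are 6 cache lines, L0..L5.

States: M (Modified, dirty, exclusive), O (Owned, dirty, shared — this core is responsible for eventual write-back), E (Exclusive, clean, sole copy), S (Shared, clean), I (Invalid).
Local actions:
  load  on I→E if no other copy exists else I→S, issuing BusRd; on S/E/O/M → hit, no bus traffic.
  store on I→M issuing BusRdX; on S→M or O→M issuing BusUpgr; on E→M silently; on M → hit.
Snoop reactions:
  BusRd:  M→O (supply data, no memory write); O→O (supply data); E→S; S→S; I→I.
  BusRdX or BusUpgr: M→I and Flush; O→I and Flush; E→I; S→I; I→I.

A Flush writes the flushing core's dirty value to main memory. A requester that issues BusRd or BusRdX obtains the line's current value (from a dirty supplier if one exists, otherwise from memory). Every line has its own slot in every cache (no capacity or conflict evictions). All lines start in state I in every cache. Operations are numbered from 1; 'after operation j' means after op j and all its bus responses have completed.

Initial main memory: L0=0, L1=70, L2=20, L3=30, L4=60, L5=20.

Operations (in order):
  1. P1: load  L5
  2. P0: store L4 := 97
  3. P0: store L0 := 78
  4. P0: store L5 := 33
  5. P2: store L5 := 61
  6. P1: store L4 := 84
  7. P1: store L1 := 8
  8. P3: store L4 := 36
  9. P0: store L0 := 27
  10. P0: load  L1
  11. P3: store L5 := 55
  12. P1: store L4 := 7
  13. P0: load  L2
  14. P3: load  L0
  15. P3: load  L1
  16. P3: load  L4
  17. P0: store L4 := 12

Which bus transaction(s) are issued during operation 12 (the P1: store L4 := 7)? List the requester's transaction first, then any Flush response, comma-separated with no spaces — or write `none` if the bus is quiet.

bus = BusRdX,Flush

  op1 P1: load  L5 → I/E/I/I on L5; bus BusRd; mem=20
  op2 P0: store L4 := 97 → M/I/I/I on L4; bus BusRdX; mem=60
  op3 P0: store L0 := 78 → M/I/I/I on L0; bus BusRdX; mem=0
  op4 P0: store L5 := 33 → M/I/I/I on L5; bus BusRdX; mem=20
  op5 P2: store L5 := 61 → I/I/M/I on L5; bus BusRdX Flush; mem=33
  op6 P1: store L4 := 84 → I/M/I/I on L4; bus BusRdX Flush; mem=97
  op7 P1: store L1 := 8 → I/M/I/I on L1; bus BusRdX; mem=70
  op8 P3: store L4 := 36 → I/I/I/M on L4; bus BusRdX Flush; mem=84
  op9 P0: store L0 := 27 → M/I/I/I on L0; bus (none); mem=0
  op10 P0: load  L1 → S/O/I/I on L1; bus BusRd; mem=70
  op11 P3: store L5 := 55 → I/I/I/M on L5; bus BusRdX Flush; mem=61
  op12 P1: store L4 := 7 → I/M/I/I on L4; bus BusRdX Flush; mem=36
  op13 P0: load  L2 → E/I/I/I on L2; bus BusRd; mem=20
  op14 P3: load  L0 → O/I/I/S on L0; bus BusRd; mem=0
  op15 P3: load  L1 → S/O/I/S on L1; bus BusRd; mem=70
  op16 P3: load  L4 → I/O/I/S on L4; bus BusRd; mem=36
  op17 P0: store L4 := 12 → M/I/I/I on L4; bus BusRdX Flush; mem=7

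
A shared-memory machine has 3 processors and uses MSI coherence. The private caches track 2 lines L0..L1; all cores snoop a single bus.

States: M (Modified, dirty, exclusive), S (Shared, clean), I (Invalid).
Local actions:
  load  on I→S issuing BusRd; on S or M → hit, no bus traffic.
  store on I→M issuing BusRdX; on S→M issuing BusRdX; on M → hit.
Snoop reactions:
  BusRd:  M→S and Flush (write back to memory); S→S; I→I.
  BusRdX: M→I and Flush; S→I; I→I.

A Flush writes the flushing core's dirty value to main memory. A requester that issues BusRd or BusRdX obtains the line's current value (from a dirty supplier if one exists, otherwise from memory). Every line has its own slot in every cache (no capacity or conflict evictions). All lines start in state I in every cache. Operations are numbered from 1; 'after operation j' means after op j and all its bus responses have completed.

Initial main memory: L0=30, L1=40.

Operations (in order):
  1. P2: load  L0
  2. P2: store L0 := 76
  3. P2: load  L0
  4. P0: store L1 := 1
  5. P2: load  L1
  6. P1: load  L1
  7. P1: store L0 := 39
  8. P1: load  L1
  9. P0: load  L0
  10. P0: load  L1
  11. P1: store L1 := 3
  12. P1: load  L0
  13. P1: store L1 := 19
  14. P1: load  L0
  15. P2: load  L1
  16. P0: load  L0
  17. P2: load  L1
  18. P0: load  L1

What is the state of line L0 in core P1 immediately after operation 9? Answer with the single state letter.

state = S

step 1: P2: load  L0  ⟶  IIS  (L0)  txn=BusRd  M[L0]=30
step 2: P2: store L0 := 76  ⟶  IIM  (L0)  txn=BusRdX  M[L0]=30
step 3: P2: load  L0  ⟶  IIM  (L0)  txn=∅  M[L0]=30
step 4: P0: store L1 := 1  ⟶  MII  (L1)  txn=BusRdX  M[L1]=40
step 5: P2: load  L1  ⟶  SIS  (L1)  txn=BusRd+Flush  M[L1]=1
step 6: P1: load  L1  ⟶  SSS  (L1)  txn=BusRd  M[L1]=1
step 7: P1: store L0 := 39  ⟶  IMI  (L0)  txn=BusRdX+Flush  M[L0]=76
step 8: P1: load  L1  ⟶  SSS  (L1)  txn=∅  M[L1]=1
step 9: P0: load  L0  ⟶  SSI  (L0)  txn=BusRd+Flush  M[L0]=39
step 10: P0: load  L1  ⟶  SSS  (L1)  txn=∅  M[L1]=1
step 11: P1: store L1 := 3  ⟶  IMI  (L1)  txn=BusRdX  M[L1]=1
step 12: P1: load  L0  ⟶  SSI  (L0)  txn=∅  M[L0]=39
step 13: P1: store L1 := 19  ⟶  IMI  (L1)  txn=∅  M[L1]=1
step 14: P1: load  L0  ⟶  SSI  (L0)  txn=∅  M[L0]=39
step 15: P2: load  L1  ⟶  ISS  (L1)  txn=BusRd+Flush  M[L1]=19
step 16: P0: load  L0  ⟶  SSI  (L0)  txn=∅  M[L0]=39
step 17: P2: load  L1  ⟶  ISS  (L1)  txn=∅  M[L1]=19
step 18: P0: load  L1  ⟶  SSS  (L1)  txn=BusRd  M[L1]=19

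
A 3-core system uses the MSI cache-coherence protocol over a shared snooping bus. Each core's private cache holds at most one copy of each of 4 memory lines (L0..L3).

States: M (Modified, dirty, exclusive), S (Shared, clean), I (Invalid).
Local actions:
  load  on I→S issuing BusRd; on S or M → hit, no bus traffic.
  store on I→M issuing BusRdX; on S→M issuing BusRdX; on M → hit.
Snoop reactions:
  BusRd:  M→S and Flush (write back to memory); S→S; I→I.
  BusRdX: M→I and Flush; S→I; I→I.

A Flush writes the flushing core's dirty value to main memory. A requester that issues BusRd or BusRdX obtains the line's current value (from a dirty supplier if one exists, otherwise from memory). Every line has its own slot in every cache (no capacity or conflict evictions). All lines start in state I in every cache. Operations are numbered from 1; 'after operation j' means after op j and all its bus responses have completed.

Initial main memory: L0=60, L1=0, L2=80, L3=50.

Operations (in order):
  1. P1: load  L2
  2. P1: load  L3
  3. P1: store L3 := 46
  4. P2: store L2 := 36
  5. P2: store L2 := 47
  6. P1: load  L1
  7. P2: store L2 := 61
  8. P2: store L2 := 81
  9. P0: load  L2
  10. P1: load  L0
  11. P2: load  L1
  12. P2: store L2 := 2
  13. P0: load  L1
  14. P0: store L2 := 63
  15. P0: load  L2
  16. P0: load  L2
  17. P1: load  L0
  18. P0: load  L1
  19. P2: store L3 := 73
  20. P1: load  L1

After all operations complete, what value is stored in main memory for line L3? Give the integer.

memory[L3] = 46

1. P1: load  L2  bus=[BusRd]  L2: P0=I P1=S P2=I  mem[L2]=80
2. P1: load  L3  bus=[BusRd]  L3: P0=I P1=S P2=I  mem[L3]=50
3. P1: store L3 := 46  bus=[BusRdX]  L3: P0=I P1=M P2=I  mem[L3]=50
4. P2: store L2 := 36  bus=[BusRdX]  L2: P0=I P1=I P2=M  mem[L2]=80
5. P2: store L2 := 47  bus=[-]  L2: P0=I P1=I P2=M  mem[L2]=80
6. P1: load  L1  bus=[BusRd]  L1: P0=I P1=S P2=I  mem[L1]=0
7. P2: store L2 := 61  bus=[-]  L2: P0=I P1=I P2=M  mem[L2]=80
8. P2: store L2 := 81  bus=[-]  L2: P0=I P1=I P2=M  mem[L2]=80
9. P0: load  L2  bus=[BusRd,Flush]  L2: P0=S P1=I P2=S  mem[L2]=81
10. P1: load  L0  bus=[BusRd]  L0: P0=I P1=S P2=I  mem[L0]=60
11. P2: load  L1  bus=[BusRd]  L1: P0=I P1=S P2=S  mem[L1]=0
12. P2: store L2 := 2  bus=[BusRdX]  L2: P0=I P1=I P2=M  mem[L2]=81
13. P0: load  L1  bus=[BusRd]  L1: P0=S P1=S P2=S  mem[L1]=0
14. P0: store L2 := 63  bus=[BusRdX,Flush]  L2: P0=M P1=I P2=I  mem[L2]=2
15. P0: load  L2  bus=[-]  L2: P0=M P1=I P2=I  mem[L2]=2
16. P0: load  L2  bus=[-]  L2: P0=M P1=I P2=I  mem[L2]=2
17. P1: load  L0  bus=[-]  L0: P0=I P1=S P2=I  mem[L0]=60
18. P0: load  L1  bus=[-]  L1: P0=S P1=S P2=S  mem[L1]=0
19. P2: store L3 := 73  bus=[BusRdX,Flush]  L3: P0=I P1=I P2=M  mem[L3]=46
20. P1: load  L1  bus=[-]  L1: P0=S P1=S P2=S  mem[L1]=0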